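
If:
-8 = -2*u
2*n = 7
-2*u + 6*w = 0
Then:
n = 7/2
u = 4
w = 4/3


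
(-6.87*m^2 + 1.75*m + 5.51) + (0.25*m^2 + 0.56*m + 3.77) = -6.62*m^2 + 2.31*m + 9.28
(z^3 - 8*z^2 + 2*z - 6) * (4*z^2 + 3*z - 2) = 4*z^5 - 29*z^4 - 18*z^3 - 2*z^2 - 22*z + 12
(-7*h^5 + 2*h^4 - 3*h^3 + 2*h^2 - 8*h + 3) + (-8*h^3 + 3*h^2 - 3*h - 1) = -7*h^5 + 2*h^4 - 11*h^3 + 5*h^2 - 11*h + 2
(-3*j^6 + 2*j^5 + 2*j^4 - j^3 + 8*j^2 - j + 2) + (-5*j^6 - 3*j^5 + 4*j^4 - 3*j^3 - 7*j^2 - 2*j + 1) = -8*j^6 - j^5 + 6*j^4 - 4*j^3 + j^2 - 3*j + 3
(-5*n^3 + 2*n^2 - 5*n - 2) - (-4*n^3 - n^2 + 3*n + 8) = -n^3 + 3*n^2 - 8*n - 10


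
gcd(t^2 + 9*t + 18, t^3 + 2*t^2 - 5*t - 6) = t + 3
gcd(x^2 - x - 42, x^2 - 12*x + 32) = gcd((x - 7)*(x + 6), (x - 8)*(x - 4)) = 1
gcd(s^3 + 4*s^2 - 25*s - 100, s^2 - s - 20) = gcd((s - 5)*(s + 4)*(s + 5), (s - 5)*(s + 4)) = s^2 - s - 20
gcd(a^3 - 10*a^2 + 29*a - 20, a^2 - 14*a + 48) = 1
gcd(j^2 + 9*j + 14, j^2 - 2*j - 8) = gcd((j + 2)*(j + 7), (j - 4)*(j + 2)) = j + 2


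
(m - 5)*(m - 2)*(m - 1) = m^3 - 8*m^2 + 17*m - 10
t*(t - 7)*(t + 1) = t^3 - 6*t^2 - 7*t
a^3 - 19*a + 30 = (a - 3)*(a - 2)*(a + 5)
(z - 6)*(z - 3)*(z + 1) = z^3 - 8*z^2 + 9*z + 18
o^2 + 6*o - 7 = (o - 1)*(o + 7)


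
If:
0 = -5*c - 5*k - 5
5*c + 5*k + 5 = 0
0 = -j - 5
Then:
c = -k - 1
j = -5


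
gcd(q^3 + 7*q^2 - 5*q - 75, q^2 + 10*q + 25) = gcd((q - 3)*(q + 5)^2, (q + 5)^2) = q^2 + 10*q + 25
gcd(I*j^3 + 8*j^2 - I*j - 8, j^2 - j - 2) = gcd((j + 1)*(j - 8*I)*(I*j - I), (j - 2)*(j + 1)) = j + 1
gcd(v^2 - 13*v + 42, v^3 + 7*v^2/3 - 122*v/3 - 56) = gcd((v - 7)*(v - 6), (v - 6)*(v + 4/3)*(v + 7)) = v - 6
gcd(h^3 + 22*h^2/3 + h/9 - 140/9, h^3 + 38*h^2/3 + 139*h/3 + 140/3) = h^2 + 26*h/3 + 35/3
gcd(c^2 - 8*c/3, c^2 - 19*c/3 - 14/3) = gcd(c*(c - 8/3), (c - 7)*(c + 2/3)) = 1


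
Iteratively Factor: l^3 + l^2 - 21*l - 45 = (l + 3)*(l^2 - 2*l - 15) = (l + 3)^2*(l - 5)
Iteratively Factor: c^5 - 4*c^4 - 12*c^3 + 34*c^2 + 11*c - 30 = (c + 1)*(c^4 - 5*c^3 - 7*c^2 + 41*c - 30) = (c - 5)*(c + 1)*(c^3 - 7*c + 6) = (c - 5)*(c - 2)*(c + 1)*(c^2 + 2*c - 3) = (c - 5)*(c - 2)*(c + 1)*(c + 3)*(c - 1)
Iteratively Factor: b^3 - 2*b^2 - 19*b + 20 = (b - 1)*(b^2 - b - 20) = (b - 5)*(b - 1)*(b + 4)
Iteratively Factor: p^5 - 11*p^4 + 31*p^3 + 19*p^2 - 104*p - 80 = (p + 1)*(p^4 - 12*p^3 + 43*p^2 - 24*p - 80) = (p - 4)*(p + 1)*(p^3 - 8*p^2 + 11*p + 20) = (p - 4)^2*(p + 1)*(p^2 - 4*p - 5) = (p - 5)*(p - 4)^2*(p + 1)*(p + 1)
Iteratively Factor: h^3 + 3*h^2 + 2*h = (h)*(h^2 + 3*h + 2) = h*(h + 2)*(h + 1)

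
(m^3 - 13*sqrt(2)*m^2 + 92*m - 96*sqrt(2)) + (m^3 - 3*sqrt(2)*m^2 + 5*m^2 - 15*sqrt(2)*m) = 2*m^3 - 16*sqrt(2)*m^2 + 5*m^2 - 15*sqrt(2)*m + 92*m - 96*sqrt(2)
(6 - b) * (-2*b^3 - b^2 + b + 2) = 2*b^4 - 11*b^3 - 7*b^2 + 4*b + 12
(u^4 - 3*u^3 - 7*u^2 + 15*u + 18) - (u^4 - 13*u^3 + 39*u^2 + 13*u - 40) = 10*u^3 - 46*u^2 + 2*u + 58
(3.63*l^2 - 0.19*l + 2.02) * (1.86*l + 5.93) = 6.7518*l^3 + 21.1725*l^2 + 2.6305*l + 11.9786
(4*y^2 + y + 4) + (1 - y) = 4*y^2 + 5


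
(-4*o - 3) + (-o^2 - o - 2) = -o^2 - 5*o - 5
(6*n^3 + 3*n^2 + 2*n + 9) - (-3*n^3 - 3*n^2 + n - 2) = 9*n^3 + 6*n^2 + n + 11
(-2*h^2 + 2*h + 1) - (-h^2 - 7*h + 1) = -h^2 + 9*h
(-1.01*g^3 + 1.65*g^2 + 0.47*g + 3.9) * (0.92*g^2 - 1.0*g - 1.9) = -0.9292*g^5 + 2.528*g^4 + 0.7014*g^3 - 0.0169999999999997*g^2 - 4.793*g - 7.41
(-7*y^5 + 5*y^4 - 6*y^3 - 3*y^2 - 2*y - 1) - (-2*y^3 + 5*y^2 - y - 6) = -7*y^5 + 5*y^4 - 4*y^3 - 8*y^2 - y + 5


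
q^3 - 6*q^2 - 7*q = q*(q - 7)*(q + 1)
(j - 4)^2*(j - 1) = j^3 - 9*j^2 + 24*j - 16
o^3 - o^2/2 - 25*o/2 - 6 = (o - 4)*(o + 1/2)*(o + 3)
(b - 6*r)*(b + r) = b^2 - 5*b*r - 6*r^2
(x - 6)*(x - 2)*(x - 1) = x^3 - 9*x^2 + 20*x - 12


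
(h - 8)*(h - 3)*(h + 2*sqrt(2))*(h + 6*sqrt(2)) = h^4 - 11*h^3 + 8*sqrt(2)*h^3 - 88*sqrt(2)*h^2 + 48*h^2 - 264*h + 192*sqrt(2)*h + 576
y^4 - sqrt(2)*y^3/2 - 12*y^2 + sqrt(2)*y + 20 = (y - 5*sqrt(2)/2)*(y - sqrt(2))*(y + sqrt(2))*(y + 2*sqrt(2))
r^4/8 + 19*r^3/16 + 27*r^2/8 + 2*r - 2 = (r/4 + 1)*(r/2 + 1)*(r - 1/2)*(r + 4)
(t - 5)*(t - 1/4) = t^2 - 21*t/4 + 5/4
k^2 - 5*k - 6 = (k - 6)*(k + 1)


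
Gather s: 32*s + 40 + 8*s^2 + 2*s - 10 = 8*s^2 + 34*s + 30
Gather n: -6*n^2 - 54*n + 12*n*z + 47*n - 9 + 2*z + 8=-6*n^2 + n*(12*z - 7) + 2*z - 1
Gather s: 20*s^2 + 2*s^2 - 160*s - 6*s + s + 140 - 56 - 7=22*s^2 - 165*s + 77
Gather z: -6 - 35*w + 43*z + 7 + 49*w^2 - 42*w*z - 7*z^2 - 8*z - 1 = 49*w^2 - 35*w - 7*z^2 + z*(35 - 42*w)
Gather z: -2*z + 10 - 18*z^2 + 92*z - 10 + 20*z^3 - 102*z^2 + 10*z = 20*z^3 - 120*z^2 + 100*z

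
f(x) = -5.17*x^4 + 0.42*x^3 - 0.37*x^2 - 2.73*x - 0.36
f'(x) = -20.68*x^3 + 1.26*x^2 - 0.74*x - 2.73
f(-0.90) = -1.90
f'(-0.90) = 14.03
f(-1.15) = -7.39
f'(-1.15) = 31.24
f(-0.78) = -0.57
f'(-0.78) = 8.43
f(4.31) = -1769.39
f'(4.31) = -1638.22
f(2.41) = -177.61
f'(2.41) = -286.66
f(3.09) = -471.27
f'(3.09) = -603.12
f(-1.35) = -15.55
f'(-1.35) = 51.45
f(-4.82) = -2833.31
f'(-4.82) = 2345.86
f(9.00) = -33669.09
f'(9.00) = -14983.05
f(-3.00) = -425.61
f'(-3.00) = 569.19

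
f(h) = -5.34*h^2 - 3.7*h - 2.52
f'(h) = -10.68*h - 3.7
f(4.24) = -114.21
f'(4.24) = -48.98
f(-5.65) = -152.08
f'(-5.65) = 56.64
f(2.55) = -46.68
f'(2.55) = -30.93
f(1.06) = -12.44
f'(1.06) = -15.02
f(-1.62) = -10.54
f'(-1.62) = 13.60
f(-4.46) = -92.24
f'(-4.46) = 43.93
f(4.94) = -151.11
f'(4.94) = -56.46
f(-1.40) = -7.81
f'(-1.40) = 11.25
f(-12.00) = -727.08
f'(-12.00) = 124.46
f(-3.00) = -39.48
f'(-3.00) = 28.34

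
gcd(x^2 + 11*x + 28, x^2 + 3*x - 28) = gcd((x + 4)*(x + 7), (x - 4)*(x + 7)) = x + 7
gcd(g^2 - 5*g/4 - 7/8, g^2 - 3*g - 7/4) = g + 1/2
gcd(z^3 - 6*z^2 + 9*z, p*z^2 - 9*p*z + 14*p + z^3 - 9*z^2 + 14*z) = 1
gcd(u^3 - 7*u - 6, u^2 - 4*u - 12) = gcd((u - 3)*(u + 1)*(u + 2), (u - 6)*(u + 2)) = u + 2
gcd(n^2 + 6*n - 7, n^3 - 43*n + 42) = n^2 + 6*n - 7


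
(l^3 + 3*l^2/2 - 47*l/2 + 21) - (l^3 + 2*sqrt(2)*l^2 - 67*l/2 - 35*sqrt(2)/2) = -2*sqrt(2)*l^2 + 3*l^2/2 + 10*l + 21 + 35*sqrt(2)/2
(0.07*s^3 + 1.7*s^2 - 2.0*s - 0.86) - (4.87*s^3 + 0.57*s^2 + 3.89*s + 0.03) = -4.8*s^3 + 1.13*s^2 - 5.89*s - 0.89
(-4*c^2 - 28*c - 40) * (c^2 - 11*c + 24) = -4*c^4 + 16*c^3 + 172*c^2 - 232*c - 960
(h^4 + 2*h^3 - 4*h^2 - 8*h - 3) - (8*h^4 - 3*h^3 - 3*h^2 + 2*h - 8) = -7*h^4 + 5*h^3 - h^2 - 10*h + 5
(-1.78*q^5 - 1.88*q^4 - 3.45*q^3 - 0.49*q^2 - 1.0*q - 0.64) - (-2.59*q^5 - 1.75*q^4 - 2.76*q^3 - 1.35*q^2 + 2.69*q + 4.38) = 0.81*q^5 - 0.13*q^4 - 0.69*q^3 + 0.86*q^2 - 3.69*q - 5.02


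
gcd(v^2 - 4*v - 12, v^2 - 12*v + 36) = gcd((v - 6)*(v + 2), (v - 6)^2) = v - 6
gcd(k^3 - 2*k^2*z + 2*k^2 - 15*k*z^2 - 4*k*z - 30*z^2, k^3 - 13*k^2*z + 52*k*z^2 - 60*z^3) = -k + 5*z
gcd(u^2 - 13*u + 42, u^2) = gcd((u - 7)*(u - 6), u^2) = 1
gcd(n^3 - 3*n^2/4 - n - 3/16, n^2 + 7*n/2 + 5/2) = 1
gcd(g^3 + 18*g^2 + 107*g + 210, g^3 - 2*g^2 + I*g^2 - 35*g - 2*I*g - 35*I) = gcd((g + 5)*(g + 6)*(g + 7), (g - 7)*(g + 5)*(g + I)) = g + 5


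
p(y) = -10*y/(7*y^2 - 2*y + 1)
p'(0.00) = -10.00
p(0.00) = 0.00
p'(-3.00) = 0.13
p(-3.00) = 0.43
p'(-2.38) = 0.19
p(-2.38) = 0.52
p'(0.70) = 2.65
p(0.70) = -2.31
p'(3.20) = 0.16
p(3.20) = -0.48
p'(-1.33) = 0.44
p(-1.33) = 0.83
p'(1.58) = 0.70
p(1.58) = -1.03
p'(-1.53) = 0.37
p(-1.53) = 0.75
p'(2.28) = 0.33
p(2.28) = -0.69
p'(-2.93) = 0.13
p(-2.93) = 0.44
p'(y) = -10*y*(2 - 14*y)/(7*y^2 - 2*y + 1)^2 - 10/(7*y^2 - 2*y + 1)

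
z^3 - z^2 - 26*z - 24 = (z - 6)*(z + 1)*(z + 4)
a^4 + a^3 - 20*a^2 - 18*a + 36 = (a - 1)*(a + 2)*(a - 3*sqrt(2))*(a + 3*sqrt(2))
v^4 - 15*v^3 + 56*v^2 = v^2*(v - 8)*(v - 7)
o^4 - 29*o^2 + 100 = (o - 5)*(o - 2)*(o + 2)*(o + 5)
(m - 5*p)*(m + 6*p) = m^2 + m*p - 30*p^2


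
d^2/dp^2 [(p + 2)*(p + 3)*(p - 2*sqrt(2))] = 6*p - 4*sqrt(2) + 10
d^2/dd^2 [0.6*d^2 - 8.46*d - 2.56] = 1.20000000000000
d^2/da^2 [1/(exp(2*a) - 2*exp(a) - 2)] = 2*((1 - 2*exp(a))*(-exp(2*a) + 2*exp(a) + 2) - 4*(1 - exp(a))^2*exp(a))*exp(a)/(-exp(2*a) + 2*exp(a) + 2)^3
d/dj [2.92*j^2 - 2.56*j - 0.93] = 5.84*j - 2.56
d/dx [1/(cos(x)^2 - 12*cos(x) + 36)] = 2*sin(x)/(cos(x) - 6)^3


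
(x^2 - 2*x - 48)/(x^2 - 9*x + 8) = (x + 6)/(x - 1)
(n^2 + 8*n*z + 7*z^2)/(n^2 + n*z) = (n + 7*z)/n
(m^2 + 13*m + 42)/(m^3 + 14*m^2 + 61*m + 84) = (m + 6)/(m^2 + 7*m + 12)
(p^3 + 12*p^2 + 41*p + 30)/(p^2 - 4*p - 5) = (p^2 + 11*p + 30)/(p - 5)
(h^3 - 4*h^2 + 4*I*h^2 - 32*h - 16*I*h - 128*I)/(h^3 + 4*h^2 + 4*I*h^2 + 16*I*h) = (h - 8)/h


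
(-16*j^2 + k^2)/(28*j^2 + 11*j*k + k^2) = (-4*j + k)/(7*j + k)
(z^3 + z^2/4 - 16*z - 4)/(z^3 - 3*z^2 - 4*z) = (z^2 + 17*z/4 + 1)/(z*(z + 1))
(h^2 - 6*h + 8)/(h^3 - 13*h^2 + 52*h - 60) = (h - 4)/(h^2 - 11*h + 30)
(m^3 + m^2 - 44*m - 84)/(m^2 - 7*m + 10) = (m^3 + m^2 - 44*m - 84)/(m^2 - 7*m + 10)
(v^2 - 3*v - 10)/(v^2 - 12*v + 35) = (v + 2)/(v - 7)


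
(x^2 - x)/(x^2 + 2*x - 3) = x/(x + 3)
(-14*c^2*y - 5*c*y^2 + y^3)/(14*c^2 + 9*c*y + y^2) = y*(-7*c + y)/(7*c + y)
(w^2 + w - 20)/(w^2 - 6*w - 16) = (-w^2 - w + 20)/(-w^2 + 6*w + 16)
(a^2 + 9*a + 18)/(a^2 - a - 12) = (a + 6)/(a - 4)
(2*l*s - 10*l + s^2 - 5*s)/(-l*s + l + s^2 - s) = (-2*l*s + 10*l - s^2 + 5*s)/(l*s - l - s^2 + s)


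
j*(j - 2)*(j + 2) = j^3 - 4*j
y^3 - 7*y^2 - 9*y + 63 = (y - 7)*(y - 3)*(y + 3)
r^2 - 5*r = r*(r - 5)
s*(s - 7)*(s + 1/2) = s^3 - 13*s^2/2 - 7*s/2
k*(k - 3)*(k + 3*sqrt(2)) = k^3 - 3*k^2 + 3*sqrt(2)*k^2 - 9*sqrt(2)*k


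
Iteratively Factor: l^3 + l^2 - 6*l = (l)*(l^2 + l - 6) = l*(l + 3)*(l - 2)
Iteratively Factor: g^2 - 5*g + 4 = (g - 4)*(g - 1)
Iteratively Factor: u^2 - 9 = (u + 3)*(u - 3)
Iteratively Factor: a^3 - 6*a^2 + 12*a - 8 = (a - 2)*(a^2 - 4*a + 4) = (a - 2)^2*(a - 2)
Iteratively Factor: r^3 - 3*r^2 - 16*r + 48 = (r - 3)*(r^2 - 16) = (r - 4)*(r - 3)*(r + 4)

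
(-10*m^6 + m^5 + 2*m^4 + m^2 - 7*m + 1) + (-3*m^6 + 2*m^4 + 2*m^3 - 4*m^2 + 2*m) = -13*m^6 + m^5 + 4*m^4 + 2*m^3 - 3*m^2 - 5*m + 1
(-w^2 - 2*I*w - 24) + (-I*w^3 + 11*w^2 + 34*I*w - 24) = -I*w^3 + 10*w^2 + 32*I*w - 48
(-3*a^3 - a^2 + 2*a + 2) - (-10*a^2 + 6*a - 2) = -3*a^3 + 9*a^2 - 4*a + 4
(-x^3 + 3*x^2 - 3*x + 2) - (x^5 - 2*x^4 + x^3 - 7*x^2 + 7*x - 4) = -x^5 + 2*x^4 - 2*x^3 + 10*x^2 - 10*x + 6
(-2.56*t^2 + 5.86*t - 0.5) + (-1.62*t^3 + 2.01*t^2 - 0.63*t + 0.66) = -1.62*t^3 - 0.55*t^2 + 5.23*t + 0.16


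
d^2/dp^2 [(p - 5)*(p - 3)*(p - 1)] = 6*p - 18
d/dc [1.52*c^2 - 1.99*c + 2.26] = 3.04*c - 1.99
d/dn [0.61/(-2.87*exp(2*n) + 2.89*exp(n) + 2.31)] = (3.5014*exp(n) - 1.7629)*exp(n)/(-2.87*exp(2*n) + 2.89*exp(n) + 2.31)^2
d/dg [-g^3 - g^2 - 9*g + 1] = -3*g^2 - 2*g - 9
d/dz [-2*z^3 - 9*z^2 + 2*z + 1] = -6*z^2 - 18*z + 2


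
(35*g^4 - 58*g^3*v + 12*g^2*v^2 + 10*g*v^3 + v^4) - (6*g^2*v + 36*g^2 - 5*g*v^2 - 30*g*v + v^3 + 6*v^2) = 35*g^4 - 58*g^3*v + 12*g^2*v^2 - 6*g^2*v - 36*g^2 + 10*g*v^3 + 5*g*v^2 + 30*g*v + v^4 - v^3 - 6*v^2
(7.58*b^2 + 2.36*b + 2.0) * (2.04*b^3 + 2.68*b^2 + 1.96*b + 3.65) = 15.4632*b^5 + 25.1288*b^4 + 25.2616*b^3 + 37.6526*b^2 + 12.534*b + 7.3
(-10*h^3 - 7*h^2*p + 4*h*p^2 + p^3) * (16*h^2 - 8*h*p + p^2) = -160*h^5 - 32*h^4*p + 110*h^3*p^2 - 23*h^2*p^3 - 4*h*p^4 + p^5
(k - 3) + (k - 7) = 2*k - 10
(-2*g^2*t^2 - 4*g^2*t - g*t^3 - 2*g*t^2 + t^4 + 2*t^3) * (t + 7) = -2*g^2*t^3 - 18*g^2*t^2 - 28*g^2*t - g*t^4 - 9*g*t^3 - 14*g*t^2 + t^5 + 9*t^4 + 14*t^3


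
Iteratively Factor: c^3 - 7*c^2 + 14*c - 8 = (c - 1)*(c^2 - 6*c + 8) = (c - 2)*(c - 1)*(c - 4)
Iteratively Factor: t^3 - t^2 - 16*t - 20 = (t + 2)*(t^2 - 3*t - 10) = (t - 5)*(t + 2)*(t + 2)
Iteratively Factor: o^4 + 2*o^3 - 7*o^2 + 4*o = (o + 4)*(o^3 - 2*o^2 + o) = o*(o + 4)*(o^2 - 2*o + 1) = o*(o - 1)*(o + 4)*(o - 1)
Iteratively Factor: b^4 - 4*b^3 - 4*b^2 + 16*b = (b - 2)*(b^3 - 2*b^2 - 8*b) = (b - 2)*(b + 2)*(b^2 - 4*b) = b*(b - 2)*(b + 2)*(b - 4)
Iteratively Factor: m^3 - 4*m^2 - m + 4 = (m - 1)*(m^2 - 3*m - 4) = (m - 1)*(m + 1)*(m - 4)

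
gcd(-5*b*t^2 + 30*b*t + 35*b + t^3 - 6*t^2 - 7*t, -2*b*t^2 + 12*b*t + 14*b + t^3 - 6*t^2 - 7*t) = t^2 - 6*t - 7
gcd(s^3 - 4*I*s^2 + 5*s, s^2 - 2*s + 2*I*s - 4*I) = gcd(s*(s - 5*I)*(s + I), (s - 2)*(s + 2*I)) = 1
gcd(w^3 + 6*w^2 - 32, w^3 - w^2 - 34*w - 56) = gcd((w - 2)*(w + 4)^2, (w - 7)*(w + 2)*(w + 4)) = w + 4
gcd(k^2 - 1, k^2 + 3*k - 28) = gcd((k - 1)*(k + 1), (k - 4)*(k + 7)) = 1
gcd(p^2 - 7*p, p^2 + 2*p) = p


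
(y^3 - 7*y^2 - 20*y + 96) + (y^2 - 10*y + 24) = y^3 - 6*y^2 - 30*y + 120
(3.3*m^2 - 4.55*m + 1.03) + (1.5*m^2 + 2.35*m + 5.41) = 4.8*m^2 - 2.2*m + 6.44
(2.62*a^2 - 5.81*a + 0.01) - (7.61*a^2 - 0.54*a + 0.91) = -4.99*a^2 - 5.27*a - 0.9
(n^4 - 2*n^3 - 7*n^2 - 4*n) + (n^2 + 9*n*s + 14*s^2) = n^4 - 2*n^3 - 6*n^2 + 9*n*s - 4*n + 14*s^2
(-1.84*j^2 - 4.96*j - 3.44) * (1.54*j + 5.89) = -2.8336*j^3 - 18.476*j^2 - 34.512*j - 20.2616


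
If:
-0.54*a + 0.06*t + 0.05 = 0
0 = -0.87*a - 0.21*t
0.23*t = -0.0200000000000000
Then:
No Solution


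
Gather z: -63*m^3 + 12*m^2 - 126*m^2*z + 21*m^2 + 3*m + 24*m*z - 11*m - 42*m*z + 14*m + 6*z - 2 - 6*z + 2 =-63*m^3 + 33*m^2 + 6*m + z*(-126*m^2 - 18*m)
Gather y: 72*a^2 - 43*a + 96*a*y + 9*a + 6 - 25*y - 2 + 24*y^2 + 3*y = 72*a^2 - 34*a + 24*y^2 + y*(96*a - 22) + 4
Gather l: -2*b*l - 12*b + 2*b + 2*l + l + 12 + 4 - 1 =-10*b + l*(3 - 2*b) + 15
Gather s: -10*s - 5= -10*s - 5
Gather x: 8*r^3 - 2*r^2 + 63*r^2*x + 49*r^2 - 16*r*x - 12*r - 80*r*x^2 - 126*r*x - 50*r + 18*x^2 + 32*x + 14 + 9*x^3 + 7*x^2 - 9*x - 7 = 8*r^3 + 47*r^2 - 62*r + 9*x^3 + x^2*(25 - 80*r) + x*(63*r^2 - 142*r + 23) + 7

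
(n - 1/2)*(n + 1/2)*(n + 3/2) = n^3 + 3*n^2/2 - n/4 - 3/8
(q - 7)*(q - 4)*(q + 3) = q^3 - 8*q^2 - 5*q + 84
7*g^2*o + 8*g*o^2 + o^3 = o*(g + o)*(7*g + o)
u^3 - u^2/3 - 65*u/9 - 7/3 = (u - 3)*(u + 1/3)*(u + 7/3)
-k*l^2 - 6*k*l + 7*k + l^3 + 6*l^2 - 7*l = (-k + l)*(l - 1)*(l + 7)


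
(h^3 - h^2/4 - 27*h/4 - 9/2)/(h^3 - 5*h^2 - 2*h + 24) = (h + 3/4)/(h - 4)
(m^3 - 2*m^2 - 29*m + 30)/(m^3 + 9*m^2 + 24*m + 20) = (m^2 - 7*m + 6)/(m^2 + 4*m + 4)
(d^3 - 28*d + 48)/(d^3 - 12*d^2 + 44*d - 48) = (d + 6)/(d - 6)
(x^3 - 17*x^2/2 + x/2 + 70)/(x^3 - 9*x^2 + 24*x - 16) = (2*x^2 - 9*x - 35)/(2*(x^2 - 5*x + 4))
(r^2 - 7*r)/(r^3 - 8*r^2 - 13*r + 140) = r/(r^2 - r - 20)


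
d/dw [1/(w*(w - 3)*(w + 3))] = 3*(3 - w^2)/(w^2*(w^4 - 18*w^2 + 81))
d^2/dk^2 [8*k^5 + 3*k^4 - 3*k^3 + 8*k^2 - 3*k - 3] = 160*k^3 + 36*k^2 - 18*k + 16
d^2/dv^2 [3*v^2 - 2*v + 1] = 6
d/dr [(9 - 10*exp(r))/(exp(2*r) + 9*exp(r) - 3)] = (10*exp(2*r) - 18*exp(r) - 51)*exp(r)/(exp(4*r) + 18*exp(3*r) + 75*exp(2*r) - 54*exp(r) + 9)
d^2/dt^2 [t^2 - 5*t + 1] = 2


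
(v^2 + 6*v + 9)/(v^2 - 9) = (v + 3)/(v - 3)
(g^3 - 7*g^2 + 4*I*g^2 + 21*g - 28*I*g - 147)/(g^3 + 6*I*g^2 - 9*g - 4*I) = (g^3 + g^2*(-7 + 4*I) + g*(21 - 28*I) - 147)/(g^3 + 6*I*g^2 - 9*g - 4*I)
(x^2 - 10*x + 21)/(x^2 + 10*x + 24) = (x^2 - 10*x + 21)/(x^2 + 10*x + 24)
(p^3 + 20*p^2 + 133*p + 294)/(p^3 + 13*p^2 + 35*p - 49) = (p + 6)/(p - 1)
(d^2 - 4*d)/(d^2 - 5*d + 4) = d/(d - 1)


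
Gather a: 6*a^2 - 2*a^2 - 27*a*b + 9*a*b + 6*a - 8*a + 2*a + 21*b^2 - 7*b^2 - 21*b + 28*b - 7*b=4*a^2 - 18*a*b + 14*b^2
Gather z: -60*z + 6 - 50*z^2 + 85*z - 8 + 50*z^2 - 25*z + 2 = 0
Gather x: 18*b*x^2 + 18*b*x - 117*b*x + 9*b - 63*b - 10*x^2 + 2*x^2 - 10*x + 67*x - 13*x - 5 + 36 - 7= -54*b + x^2*(18*b - 8) + x*(44 - 99*b) + 24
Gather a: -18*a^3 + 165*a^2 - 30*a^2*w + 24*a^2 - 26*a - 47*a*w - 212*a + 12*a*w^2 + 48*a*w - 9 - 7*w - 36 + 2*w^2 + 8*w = -18*a^3 + a^2*(189 - 30*w) + a*(12*w^2 + w - 238) + 2*w^2 + w - 45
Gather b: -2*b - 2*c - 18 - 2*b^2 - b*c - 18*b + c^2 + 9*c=-2*b^2 + b*(-c - 20) + c^2 + 7*c - 18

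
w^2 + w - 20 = (w - 4)*(w + 5)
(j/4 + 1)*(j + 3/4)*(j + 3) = j^3/4 + 31*j^2/16 + 69*j/16 + 9/4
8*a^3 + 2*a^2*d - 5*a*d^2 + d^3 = (-4*a + d)*(-2*a + d)*(a + d)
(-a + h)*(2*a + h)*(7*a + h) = -14*a^3 + 5*a^2*h + 8*a*h^2 + h^3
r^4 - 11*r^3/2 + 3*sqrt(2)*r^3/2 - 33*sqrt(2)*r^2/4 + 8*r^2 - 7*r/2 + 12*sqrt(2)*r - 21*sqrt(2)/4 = (r - 7/2)*(r - 1)^2*(r + 3*sqrt(2)/2)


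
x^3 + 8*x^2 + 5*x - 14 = (x - 1)*(x + 2)*(x + 7)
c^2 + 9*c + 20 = (c + 4)*(c + 5)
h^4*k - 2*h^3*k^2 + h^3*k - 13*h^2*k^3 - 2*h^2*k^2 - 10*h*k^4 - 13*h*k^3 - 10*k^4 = (h - 5*k)*(h + k)*(h + 2*k)*(h*k + k)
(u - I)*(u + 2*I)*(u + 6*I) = u^3 + 7*I*u^2 - 4*u + 12*I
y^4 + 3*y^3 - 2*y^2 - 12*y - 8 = (y - 2)*(y + 1)*(y + 2)^2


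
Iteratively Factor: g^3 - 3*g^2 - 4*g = (g + 1)*(g^2 - 4*g) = (g - 4)*(g + 1)*(g)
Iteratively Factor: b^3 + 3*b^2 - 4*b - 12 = (b + 2)*(b^2 + b - 6) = (b - 2)*(b + 2)*(b + 3)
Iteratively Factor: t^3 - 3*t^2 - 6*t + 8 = (t + 2)*(t^2 - 5*t + 4) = (t - 1)*(t + 2)*(t - 4)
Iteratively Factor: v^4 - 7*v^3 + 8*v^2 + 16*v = (v - 4)*(v^3 - 3*v^2 - 4*v) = (v - 4)*(v + 1)*(v^2 - 4*v) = (v - 4)^2*(v + 1)*(v)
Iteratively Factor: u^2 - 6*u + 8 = (u - 2)*(u - 4)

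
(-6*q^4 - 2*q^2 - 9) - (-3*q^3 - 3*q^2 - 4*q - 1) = -6*q^4 + 3*q^3 + q^2 + 4*q - 8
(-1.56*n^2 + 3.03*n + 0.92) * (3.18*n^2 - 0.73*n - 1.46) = -4.9608*n^4 + 10.7742*n^3 + 2.9913*n^2 - 5.0954*n - 1.3432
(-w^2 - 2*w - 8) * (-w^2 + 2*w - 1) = w^4 + 5*w^2 - 14*w + 8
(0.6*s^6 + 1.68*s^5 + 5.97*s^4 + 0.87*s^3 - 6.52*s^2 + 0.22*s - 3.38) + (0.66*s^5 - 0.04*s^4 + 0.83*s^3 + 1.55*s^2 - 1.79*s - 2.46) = 0.6*s^6 + 2.34*s^5 + 5.93*s^4 + 1.7*s^3 - 4.97*s^2 - 1.57*s - 5.84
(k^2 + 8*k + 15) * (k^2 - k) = k^4 + 7*k^3 + 7*k^2 - 15*k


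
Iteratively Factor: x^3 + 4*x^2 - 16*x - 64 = (x - 4)*(x^2 + 8*x + 16) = (x - 4)*(x + 4)*(x + 4)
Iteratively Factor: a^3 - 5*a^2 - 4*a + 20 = (a - 5)*(a^2 - 4) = (a - 5)*(a - 2)*(a + 2)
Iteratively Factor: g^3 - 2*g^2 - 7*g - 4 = (g + 1)*(g^2 - 3*g - 4) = (g + 1)^2*(g - 4)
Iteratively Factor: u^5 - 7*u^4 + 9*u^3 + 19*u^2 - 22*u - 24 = (u - 2)*(u^4 - 5*u^3 - u^2 + 17*u + 12) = (u - 4)*(u - 2)*(u^3 - u^2 - 5*u - 3) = (u - 4)*(u - 2)*(u + 1)*(u^2 - 2*u - 3) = (u - 4)*(u - 3)*(u - 2)*(u + 1)*(u + 1)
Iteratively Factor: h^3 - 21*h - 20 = (h + 1)*(h^2 - h - 20) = (h - 5)*(h + 1)*(h + 4)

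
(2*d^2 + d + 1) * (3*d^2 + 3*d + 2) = 6*d^4 + 9*d^3 + 10*d^2 + 5*d + 2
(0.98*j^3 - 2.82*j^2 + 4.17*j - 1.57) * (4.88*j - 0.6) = 4.7824*j^4 - 14.3496*j^3 + 22.0416*j^2 - 10.1636*j + 0.942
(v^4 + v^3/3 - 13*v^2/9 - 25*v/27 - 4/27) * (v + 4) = v^5 + 13*v^4/3 - v^3/9 - 181*v^2/27 - 104*v/27 - 16/27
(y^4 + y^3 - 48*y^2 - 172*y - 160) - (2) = y^4 + y^3 - 48*y^2 - 172*y - 162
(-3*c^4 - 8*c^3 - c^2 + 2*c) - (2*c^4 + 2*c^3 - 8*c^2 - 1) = -5*c^4 - 10*c^3 + 7*c^2 + 2*c + 1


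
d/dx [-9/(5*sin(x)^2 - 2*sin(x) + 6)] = 18*(5*sin(x) - 1)*cos(x)/(5*sin(x)^2 - 2*sin(x) + 6)^2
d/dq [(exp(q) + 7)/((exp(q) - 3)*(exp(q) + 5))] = (-exp(2*q) - 14*exp(q) - 29)*exp(q)/(exp(4*q) + 4*exp(3*q) - 26*exp(2*q) - 60*exp(q) + 225)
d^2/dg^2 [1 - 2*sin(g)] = 2*sin(g)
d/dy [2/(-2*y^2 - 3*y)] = 2*(4*y + 3)/(y^2*(2*y + 3)^2)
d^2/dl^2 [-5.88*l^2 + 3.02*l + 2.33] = -11.7600000000000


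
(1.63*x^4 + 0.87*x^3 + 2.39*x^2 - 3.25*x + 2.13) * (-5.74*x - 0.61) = -9.3562*x^5 - 5.9881*x^4 - 14.2493*x^3 + 17.1971*x^2 - 10.2437*x - 1.2993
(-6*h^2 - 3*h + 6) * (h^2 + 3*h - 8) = -6*h^4 - 21*h^3 + 45*h^2 + 42*h - 48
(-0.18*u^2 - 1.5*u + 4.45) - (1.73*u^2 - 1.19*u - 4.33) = -1.91*u^2 - 0.31*u + 8.78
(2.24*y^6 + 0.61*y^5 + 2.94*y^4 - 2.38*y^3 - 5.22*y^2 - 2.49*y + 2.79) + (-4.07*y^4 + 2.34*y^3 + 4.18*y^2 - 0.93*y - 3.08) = 2.24*y^6 + 0.61*y^5 - 1.13*y^4 - 0.04*y^3 - 1.04*y^2 - 3.42*y - 0.29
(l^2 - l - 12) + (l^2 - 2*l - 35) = 2*l^2 - 3*l - 47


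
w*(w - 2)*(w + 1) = w^3 - w^2 - 2*w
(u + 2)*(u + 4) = u^2 + 6*u + 8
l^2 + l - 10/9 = (l - 2/3)*(l + 5/3)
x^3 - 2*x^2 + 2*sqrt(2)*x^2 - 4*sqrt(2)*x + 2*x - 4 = (x - 2)*(x + sqrt(2))^2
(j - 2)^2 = j^2 - 4*j + 4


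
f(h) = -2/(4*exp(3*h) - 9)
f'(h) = 24*exp(3*h)/(4*exp(3*h) - 9)^2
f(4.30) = -0.00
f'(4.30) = 0.00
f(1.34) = -0.01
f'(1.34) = 0.03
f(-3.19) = 0.22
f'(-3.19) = 0.00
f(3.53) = -0.00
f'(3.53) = 0.00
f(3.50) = -0.00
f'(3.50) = 0.00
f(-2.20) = 0.22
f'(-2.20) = 0.00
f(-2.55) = 0.22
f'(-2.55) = 0.00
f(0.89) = -0.04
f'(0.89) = 0.15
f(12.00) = 0.00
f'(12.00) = 0.00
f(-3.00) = 0.22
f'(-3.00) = 0.00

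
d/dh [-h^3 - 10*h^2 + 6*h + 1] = -3*h^2 - 20*h + 6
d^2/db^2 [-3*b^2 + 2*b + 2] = -6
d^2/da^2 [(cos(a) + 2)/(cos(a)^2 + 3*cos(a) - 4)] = (-9*(1 - cos(2*a))^2*cos(a)/4 - 5*(1 - cos(2*a))^2/4 - 19*cos(a)/2 - 30*cos(2*a) - 12*cos(3*a) + cos(5*a)/2 + 51)/((cos(a) - 1)^3*(cos(a) + 4)^3)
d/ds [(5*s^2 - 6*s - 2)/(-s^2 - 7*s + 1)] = (-41*s^2 + 6*s - 20)/(s^4 + 14*s^3 + 47*s^2 - 14*s + 1)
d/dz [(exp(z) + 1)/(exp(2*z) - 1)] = -exp(z)/(exp(2*z) - 2*exp(z) + 1)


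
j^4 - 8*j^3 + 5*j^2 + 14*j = j*(j - 7)*(j - 2)*(j + 1)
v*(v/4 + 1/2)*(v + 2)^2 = v^4/4 + 3*v^3/2 + 3*v^2 + 2*v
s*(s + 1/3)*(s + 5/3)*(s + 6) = s^4 + 8*s^3 + 113*s^2/9 + 10*s/3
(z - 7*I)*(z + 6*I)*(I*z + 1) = I*z^3 + 2*z^2 + 41*I*z + 42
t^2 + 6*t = t*(t + 6)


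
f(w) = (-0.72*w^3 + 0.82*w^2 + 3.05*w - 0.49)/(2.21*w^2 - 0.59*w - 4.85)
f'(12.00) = -0.33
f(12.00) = -3.56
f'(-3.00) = -0.43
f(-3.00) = 1.02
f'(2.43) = -1.16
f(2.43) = 0.21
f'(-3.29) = -0.40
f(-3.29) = 1.14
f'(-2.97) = -0.43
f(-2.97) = 1.01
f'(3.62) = -0.47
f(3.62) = -0.59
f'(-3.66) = -0.38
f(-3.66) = 1.29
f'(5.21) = -0.37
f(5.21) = -1.23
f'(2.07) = -3.01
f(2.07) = 0.87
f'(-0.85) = -1.21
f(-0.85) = 0.74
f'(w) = (0.59 - 4.42*w)*(-0.72*w^3 + 0.82*w^2 + 3.05*w - 0.49)/(2.21*w^2 - 0.59*w - 4.85)^2 + (-2.16*w^2 + 1.64*w + 3.05)/(2.21*w^2 - 0.59*w - 4.85) = (-1.5912*w^4 + 0.8496*w^3 + 3.2517*w^2 - 5.7882*w - 15.0816)/(4.8841*w^4 - 2.6078*w^3 - 21.0889*w^2 + 5.723*w + 23.5225)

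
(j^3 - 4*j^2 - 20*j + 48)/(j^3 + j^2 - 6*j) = (j^2 - 2*j - 24)/(j*(j + 3))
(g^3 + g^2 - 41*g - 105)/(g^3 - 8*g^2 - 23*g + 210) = (g + 3)/(g - 6)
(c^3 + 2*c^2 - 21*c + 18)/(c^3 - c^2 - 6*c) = (c^2 + 5*c - 6)/(c*(c + 2))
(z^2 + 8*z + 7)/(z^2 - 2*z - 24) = (z^2 + 8*z + 7)/(z^2 - 2*z - 24)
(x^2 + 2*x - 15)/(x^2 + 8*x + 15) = (x - 3)/(x + 3)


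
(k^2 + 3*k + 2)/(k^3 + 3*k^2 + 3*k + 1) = (k + 2)/(k^2 + 2*k + 1)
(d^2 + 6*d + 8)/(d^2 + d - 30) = (d^2 + 6*d + 8)/(d^2 + d - 30)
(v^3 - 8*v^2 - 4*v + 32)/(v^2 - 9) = (v^3 - 8*v^2 - 4*v + 32)/(v^2 - 9)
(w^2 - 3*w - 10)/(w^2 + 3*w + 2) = (w - 5)/(w + 1)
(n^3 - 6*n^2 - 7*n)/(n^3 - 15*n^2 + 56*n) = (n + 1)/(n - 8)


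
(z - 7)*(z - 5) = z^2 - 12*z + 35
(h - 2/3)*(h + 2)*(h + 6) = h^3 + 22*h^2/3 + 20*h/3 - 8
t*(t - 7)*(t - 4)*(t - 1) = t^4 - 12*t^3 + 39*t^2 - 28*t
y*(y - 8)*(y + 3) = y^3 - 5*y^2 - 24*y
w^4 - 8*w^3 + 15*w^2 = w^2*(w - 5)*(w - 3)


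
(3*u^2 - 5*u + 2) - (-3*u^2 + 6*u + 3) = 6*u^2 - 11*u - 1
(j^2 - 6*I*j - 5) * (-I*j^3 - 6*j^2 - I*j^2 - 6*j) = -I*j^5 - 12*j^4 - I*j^4 - 12*j^3 + 41*I*j^3 + 30*j^2 + 41*I*j^2 + 30*j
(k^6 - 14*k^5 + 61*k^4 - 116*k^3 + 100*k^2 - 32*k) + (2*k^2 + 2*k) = k^6 - 14*k^5 + 61*k^4 - 116*k^3 + 102*k^2 - 30*k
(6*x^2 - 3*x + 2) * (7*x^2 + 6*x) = 42*x^4 + 15*x^3 - 4*x^2 + 12*x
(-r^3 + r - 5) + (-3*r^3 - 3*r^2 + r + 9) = -4*r^3 - 3*r^2 + 2*r + 4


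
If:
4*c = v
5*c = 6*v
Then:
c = 0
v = 0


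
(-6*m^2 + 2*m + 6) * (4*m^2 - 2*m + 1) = -24*m^4 + 20*m^3 + 14*m^2 - 10*m + 6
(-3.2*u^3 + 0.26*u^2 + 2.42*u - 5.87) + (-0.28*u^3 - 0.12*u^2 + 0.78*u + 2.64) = -3.48*u^3 + 0.14*u^2 + 3.2*u - 3.23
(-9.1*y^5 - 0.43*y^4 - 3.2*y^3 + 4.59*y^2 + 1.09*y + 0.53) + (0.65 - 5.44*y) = -9.1*y^5 - 0.43*y^4 - 3.2*y^3 + 4.59*y^2 - 4.35*y + 1.18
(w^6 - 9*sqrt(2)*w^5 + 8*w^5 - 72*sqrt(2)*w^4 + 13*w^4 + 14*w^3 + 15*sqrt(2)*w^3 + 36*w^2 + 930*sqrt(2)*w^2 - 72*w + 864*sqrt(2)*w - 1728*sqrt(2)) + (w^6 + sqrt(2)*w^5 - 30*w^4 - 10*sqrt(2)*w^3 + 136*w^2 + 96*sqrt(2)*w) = 2*w^6 - 8*sqrt(2)*w^5 + 8*w^5 - 72*sqrt(2)*w^4 - 17*w^4 + 5*sqrt(2)*w^3 + 14*w^3 + 172*w^2 + 930*sqrt(2)*w^2 - 72*w + 960*sqrt(2)*w - 1728*sqrt(2)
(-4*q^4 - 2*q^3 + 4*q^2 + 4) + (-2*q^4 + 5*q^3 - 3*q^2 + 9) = -6*q^4 + 3*q^3 + q^2 + 13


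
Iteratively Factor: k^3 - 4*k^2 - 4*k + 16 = (k - 2)*(k^2 - 2*k - 8) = (k - 4)*(k - 2)*(k + 2)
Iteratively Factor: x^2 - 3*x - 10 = (x - 5)*(x + 2)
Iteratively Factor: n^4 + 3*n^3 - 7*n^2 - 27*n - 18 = (n + 2)*(n^3 + n^2 - 9*n - 9) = (n - 3)*(n + 2)*(n^2 + 4*n + 3) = (n - 3)*(n + 1)*(n + 2)*(n + 3)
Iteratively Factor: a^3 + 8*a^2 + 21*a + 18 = (a + 3)*(a^2 + 5*a + 6) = (a + 2)*(a + 3)*(a + 3)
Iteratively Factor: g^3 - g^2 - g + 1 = (g + 1)*(g^2 - 2*g + 1) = (g - 1)*(g + 1)*(g - 1)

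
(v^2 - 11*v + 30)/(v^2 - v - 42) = (-v^2 + 11*v - 30)/(-v^2 + v + 42)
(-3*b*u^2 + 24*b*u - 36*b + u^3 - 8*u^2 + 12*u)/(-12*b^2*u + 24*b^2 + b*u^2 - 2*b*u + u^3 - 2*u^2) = (u - 6)/(4*b + u)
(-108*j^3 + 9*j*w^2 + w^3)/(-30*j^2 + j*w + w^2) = (-18*j^2 + 3*j*w + w^2)/(-5*j + w)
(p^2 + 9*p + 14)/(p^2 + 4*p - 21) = (p + 2)/(p - 3)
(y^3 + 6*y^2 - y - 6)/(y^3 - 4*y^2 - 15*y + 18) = (y^2 + 7*y + 6)/(y^2 - 3*y - 18)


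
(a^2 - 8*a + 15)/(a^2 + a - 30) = (a - 3)/(a + 6)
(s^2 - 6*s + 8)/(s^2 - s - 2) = (s - 4)/(s + 1)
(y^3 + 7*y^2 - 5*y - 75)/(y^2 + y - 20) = (y^2 + 2*y - 15)/(y - 4)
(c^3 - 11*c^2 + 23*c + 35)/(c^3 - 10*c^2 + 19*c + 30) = (c - 7)/(c - 6)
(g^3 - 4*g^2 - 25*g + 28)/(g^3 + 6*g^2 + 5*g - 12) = (g - 7)/(g + 3)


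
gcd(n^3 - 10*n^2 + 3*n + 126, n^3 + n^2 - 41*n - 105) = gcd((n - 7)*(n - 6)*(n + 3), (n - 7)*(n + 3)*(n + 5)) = n^2 - 4*n - 21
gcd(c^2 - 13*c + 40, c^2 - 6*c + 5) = c - 5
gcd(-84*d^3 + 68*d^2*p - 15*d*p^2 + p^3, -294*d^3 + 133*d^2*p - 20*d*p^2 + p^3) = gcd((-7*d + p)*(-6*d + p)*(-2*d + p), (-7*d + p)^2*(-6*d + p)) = 42*d^2 - 13*d*p + p^2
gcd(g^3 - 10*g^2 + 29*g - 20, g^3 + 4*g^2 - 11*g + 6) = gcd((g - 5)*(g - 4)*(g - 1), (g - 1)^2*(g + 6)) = g - 1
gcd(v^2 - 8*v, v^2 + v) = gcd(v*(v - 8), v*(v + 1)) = v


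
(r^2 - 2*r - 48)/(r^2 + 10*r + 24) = (r - 8)/(r + 4)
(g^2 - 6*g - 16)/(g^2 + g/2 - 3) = 2*(g - 8)/(2*g - 3)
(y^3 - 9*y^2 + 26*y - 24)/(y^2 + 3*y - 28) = (y^2 - 5*y + 6)/(y + 7)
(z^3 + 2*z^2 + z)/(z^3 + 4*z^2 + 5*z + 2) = z/(z + 2)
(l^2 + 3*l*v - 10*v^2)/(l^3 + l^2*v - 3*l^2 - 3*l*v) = (l^2 + 3*l*v - 10*v^2)/(l*(l^2 + l*v - 3*l - 3*v))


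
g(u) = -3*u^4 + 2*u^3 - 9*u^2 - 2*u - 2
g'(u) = -12*u^3 + 6*u^2 - 18*u - 2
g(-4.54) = -1640.09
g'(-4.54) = 1326.31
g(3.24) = -365.53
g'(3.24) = -405.48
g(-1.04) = -15.41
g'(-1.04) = 36.71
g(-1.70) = -59.49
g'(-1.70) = 104.90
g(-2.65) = -245.07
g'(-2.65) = 311.15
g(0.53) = -5.53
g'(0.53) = -11.64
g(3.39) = -430.50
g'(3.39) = -461.57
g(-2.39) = -173.82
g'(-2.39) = 239.12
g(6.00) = -3794.00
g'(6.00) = -2486.00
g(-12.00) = -66938.00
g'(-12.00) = 21814.00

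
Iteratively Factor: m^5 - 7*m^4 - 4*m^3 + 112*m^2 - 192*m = (m + 4)*(m^4 - 11*m^3 + 40*m^2 - 48*m) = (m - 4)*(m + 4)*(m^3 - 7*m^2 + 12*m) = m*(m - 4)*(m + 4)*(m^2 - 7*m + 12) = m*(m - 4)*(m - 3)*(m + 4)*(m - 4)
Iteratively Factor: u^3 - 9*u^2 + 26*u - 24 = (u - 2)*(u^2 - 7*u + 12) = (u - 4)*(u - 2)*(u - 3)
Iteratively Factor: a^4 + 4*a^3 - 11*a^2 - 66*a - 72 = (a - 4)*(a^3 + 8*a^2 + 21*a + 18) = (a - 4)*(a + 3)*(a^2 + 5*a + 6) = (a - 4)*(a + 2)*(a + 3)*(a + 3)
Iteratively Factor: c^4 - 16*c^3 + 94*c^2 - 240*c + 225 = (c - 5)*(c^3 - 11*c^2 + 39*c - 45) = (c - 5)*(c - 3)*(c^2 - 8*c + 15) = (c - 5)^2*(c - 3)*(c - 3)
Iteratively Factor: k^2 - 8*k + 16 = (k - 4)*(k - 4)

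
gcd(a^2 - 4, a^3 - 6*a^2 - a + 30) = a + 2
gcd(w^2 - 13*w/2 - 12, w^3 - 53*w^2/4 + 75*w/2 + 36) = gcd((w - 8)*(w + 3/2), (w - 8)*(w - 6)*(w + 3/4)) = w - 8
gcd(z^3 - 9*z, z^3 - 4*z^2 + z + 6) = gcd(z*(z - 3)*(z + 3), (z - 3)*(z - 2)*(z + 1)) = z - 3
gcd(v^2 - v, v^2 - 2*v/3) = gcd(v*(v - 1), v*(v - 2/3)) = v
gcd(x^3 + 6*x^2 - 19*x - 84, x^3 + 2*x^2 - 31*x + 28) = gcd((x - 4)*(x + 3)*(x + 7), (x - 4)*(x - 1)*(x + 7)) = x^2 + 3*x - 28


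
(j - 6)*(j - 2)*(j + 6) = j^3 - 2*j^2 - 36*j + 72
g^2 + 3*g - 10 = (g - 2)*(g + 5)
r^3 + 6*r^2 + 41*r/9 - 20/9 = (r - 1/3)*(r + 4/3)*(r + 5)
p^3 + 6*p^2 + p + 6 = (p + 6)*(p - I)*(p + I)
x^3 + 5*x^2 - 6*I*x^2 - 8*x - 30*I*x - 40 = (x + 5)*(x - 4*I)*(x - 2*I)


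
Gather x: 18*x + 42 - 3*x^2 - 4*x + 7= -3*x^2 + 14*x + 49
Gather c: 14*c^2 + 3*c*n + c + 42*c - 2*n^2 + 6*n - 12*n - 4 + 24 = 14*c^2 + c*(3*n + 43) - 2*n^2 - 6*n + 20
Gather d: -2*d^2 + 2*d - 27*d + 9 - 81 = -2*d^2 - 25*d - 72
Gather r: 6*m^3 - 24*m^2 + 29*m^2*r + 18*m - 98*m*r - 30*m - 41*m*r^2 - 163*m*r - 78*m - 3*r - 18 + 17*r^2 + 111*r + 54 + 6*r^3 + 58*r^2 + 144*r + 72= 6*m^3 - 24*m^2 - 90*m + 6*r^3 + r^2*(75 - 41*m) + r*(29*m^2 - 261*m + 252) + 108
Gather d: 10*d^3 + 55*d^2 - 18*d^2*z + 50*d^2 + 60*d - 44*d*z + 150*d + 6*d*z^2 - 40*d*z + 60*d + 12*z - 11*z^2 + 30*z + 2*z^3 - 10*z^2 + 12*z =10*d^3 + d^2*(105 - 18*z) + d*(6*z^2 - 84*z + 270) + 2*z^3 - 21*z^2 + 54*z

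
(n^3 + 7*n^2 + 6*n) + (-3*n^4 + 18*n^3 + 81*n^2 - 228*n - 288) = -3*n^4 + 19*n^3 + 88*n^2 - 222*n - 288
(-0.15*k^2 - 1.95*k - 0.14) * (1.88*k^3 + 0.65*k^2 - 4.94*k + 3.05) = -0.282*k^5 - 3.7635*k^4 - 0.7897*k^3 + 9.0845*k^2 - 5.2559*k - 0.427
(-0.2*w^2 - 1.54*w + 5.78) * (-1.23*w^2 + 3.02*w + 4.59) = 0.246*w^4 + 1.2902*w^3 - 12.6782*w^2 + 10.387*w + 26.5302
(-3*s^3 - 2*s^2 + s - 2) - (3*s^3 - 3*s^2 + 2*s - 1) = -6*s^3 + s^2 - s - 1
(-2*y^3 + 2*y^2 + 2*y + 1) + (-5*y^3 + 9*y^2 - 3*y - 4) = -7*y^3 + 11*y^2 - y - 3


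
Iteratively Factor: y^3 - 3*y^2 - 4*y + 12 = (y - 3)*(y^2 - 4) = (y - 3)*(y + 2)*(y - 2)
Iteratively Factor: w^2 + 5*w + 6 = (w + 3)*(w + 2)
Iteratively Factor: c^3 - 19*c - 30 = (c + 3)*(c^2 - 3*c - 10) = (c - 5)*(c + 3)*(c + 2)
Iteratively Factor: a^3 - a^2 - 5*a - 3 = (a + 1)*(a^2 - 2*a - 3) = (a + 1)^2*(a - 3)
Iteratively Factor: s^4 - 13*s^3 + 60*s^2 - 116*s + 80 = (s - 4)*(s^3 - 9*s^2 + 24*s - 20) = (s - 4)*(s - 2)*(s^2 - 7*s + 10) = (s - 5)*(s - 4)*(s - 2)*(s - 2)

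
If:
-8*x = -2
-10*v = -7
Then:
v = 7/10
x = 1/4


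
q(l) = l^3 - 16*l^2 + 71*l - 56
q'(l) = 3*l^2 - 32*l + 71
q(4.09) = 35.16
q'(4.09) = -9.70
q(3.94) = 36.53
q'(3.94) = -8.51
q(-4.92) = -911.72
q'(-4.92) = 301.06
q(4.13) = 34.76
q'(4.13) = -9.99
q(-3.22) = -483.90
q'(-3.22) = 205.15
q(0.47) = -26.06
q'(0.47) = 56.62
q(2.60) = 38.02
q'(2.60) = 8.08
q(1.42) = 15.42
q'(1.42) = 31.61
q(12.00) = 220.00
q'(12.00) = 119.00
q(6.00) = 10.00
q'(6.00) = -13.00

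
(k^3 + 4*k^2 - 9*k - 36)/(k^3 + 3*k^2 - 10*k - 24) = (k + 3)/(k + 2)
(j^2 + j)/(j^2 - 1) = j/(j - 1)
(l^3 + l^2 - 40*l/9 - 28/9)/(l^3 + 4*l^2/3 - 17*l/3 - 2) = (9*l^2 + 27*l + 14)/(3*(3*l^2 + 10*l + 3))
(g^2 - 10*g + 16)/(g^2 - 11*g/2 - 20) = 2*(g - 2)/(2*g + 5)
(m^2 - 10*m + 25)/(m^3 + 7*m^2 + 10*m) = (m^2 - 10*m + 25)/(m*(m^2 + 7*m + 10))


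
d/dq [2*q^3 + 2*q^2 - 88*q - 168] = 6*q^2 + 4*q - 88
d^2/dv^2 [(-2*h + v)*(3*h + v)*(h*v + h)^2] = h^2*(-12*h^2 + 6*h*v + 4*h + 12*v^2 + 12*v + 2)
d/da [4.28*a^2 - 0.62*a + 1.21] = 8.56*a - 0.62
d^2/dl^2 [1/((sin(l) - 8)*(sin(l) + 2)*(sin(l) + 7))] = (-9*sin(l)^6 - 11*sin(l)^5 + 124*sin(l)^4 - 818*sin(l)^3 - 4154*sin(l)^2 + 6820*sin(l) + 6952)/((sin(l) - 8)^3*(sin(l) + 2)^3*(sin(l) + 7)^3)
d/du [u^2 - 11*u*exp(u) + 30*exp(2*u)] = -11*u*exp(u) + 2*u + 60*exp(2*u) - 11*exp(u)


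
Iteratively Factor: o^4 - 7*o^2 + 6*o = (o - 2)*(o^3 + 2*o^2 - 3*o) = (o - 2)*(o - 1)*(o^2 + 3*o) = o*(o - 2)*(o - 1)*(o + 3)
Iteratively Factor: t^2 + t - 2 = (t + 2)*(t - 1)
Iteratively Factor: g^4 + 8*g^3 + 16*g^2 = (g + 4)*(g^3 + 4*g^2) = g*(g + 4)*(g^2 + 4*g) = g^2*(g + 4)*(g + 4)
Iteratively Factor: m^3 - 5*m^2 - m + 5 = (m - 1)*(m^2 - 4*m - 5) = (m - 5)*(m - 1)*(m + 1)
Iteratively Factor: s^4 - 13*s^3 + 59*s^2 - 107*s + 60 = (s - 5)*(s^3 - 8*s^2 + 19*s - 12) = (s - 5)*(s - 4)*(s^2 - 4*s + 3) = (s - 5)*(s - 4)*(s - 3)*(s - 1)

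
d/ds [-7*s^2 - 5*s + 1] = -14*s - 5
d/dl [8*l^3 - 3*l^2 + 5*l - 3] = 24*l^2 - 6*l + 5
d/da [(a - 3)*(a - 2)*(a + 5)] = 3*a^2 - 19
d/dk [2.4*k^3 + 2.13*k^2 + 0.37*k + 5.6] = 7.2*k^2 + 4.26*k + 0.37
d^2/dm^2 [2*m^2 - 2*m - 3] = 4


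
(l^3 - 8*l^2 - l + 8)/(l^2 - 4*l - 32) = (l^2 - 1)/(l + 4)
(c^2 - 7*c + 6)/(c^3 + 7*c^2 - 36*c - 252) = (c - 1)/(c^2 + 13*c + 42)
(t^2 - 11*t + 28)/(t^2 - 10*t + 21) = (t - 4)/(t - 3)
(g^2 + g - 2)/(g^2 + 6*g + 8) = (g - 1)/(g + 4)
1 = 1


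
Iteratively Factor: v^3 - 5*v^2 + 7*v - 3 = (v - 1)*(v^2 - 4*v + 3) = (v - 3)*(v - 1)*(v - 1)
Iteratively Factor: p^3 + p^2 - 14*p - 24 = (p - 4)*(p^2 + 5*p + 6) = (p - 4)*(p + 3)*(p + 2)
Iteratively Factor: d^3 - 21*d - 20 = (d + 4)*(d^2 - 4*d - 5) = (d - 5)*(d + 4)*(d + 1)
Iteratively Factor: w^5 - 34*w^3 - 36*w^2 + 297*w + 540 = (w + 3)*(w^4 - 3*w^3 - 25*w^2 + 39*w + 180) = (w + 3)^2*(w^3 - 6*w^2 - 7*w + 60) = (w - 5)*(w + 3)^2*(w^2 - w - 12) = (w - 5)*(w + 3)^3*(w - 4)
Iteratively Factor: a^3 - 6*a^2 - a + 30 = (a - 5)*(a^2 - a - 6) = (a - 5)*(a + 2)*(a - 3)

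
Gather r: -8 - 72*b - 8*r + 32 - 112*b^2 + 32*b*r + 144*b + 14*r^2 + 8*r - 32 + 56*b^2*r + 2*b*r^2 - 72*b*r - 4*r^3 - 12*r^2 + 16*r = -112*b^2 + 72*b - 4*r^3 + r^2*(2*b + 2) + r*(56*b^2 - 40*b + 16) - 8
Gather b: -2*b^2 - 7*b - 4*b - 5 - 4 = -2*b^2 - 11*b - 9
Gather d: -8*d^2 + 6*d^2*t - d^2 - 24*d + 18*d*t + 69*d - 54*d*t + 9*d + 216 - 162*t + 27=d^2*(6*t - 9) + d*(54 - 36*t) - 162*t + 243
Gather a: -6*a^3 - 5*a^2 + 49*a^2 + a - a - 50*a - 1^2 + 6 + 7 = -6*a^3 + 44*a^2 - 50*a + 12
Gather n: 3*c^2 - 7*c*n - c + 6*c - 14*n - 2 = 3*c^2 + 5*c + n*(-7*c - 14) - 2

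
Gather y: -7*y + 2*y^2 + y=2*y^2 - 6*y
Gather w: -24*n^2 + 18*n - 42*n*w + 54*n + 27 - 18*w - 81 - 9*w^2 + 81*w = -24*n^2 + 72*n - 9*w^2 + w*(63 - 42*n) - 54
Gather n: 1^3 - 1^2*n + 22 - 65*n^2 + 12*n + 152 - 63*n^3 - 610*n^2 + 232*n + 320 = -63*n^3 - 675*n^2 + 243*n + 495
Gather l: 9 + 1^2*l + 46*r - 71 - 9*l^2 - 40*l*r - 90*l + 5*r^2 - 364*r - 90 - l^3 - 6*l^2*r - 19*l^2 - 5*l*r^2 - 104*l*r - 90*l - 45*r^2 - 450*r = -l^3 + l^2*(-6*r - 28) + l*(-5*r^2 - 144*r - 179) - 40*r^2 - 768*r - 152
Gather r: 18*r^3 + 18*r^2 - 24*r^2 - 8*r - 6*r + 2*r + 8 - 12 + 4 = 18*r^3 - 6*r^2 - 12*r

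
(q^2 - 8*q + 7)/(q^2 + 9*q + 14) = (q^2 - 8*q + 7)/(q^2 + 9*q + 14)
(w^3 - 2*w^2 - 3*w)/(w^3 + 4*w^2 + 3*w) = (w - 3)/(w + 3)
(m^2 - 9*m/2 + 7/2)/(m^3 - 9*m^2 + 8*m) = (m - 7/2)/(m*(m - 8))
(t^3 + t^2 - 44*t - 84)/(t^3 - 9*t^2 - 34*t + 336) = (t + 2)/(t - 8)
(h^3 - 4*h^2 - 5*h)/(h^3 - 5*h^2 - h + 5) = h/(h - 1)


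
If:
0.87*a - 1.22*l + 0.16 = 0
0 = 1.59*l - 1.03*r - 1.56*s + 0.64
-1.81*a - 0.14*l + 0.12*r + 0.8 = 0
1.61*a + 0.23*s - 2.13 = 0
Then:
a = -1.59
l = -1.00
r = -31.78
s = 20.38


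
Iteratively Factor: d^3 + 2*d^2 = (d)*(d^2 + 2*d) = d*(d + 2)*(d)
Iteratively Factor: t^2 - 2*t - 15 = (t + 3)*(t - 5)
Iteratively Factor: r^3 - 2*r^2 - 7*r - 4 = (r - 4)*(r^2 + 2*r + 1) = (r - 4)*(r + 1)*(r + 1)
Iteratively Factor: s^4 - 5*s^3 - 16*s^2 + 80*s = (s - 5)*(s^3 - 16*s) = s*(s - 5)*(s^2 - 16) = s*(s - 5)*(s - 4)*(s + 4)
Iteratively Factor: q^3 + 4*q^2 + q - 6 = (q + 3)*(q^2 + q - 2) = (q + 2)*(q + 3)*(q - 1)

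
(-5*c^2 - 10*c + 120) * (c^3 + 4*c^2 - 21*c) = -5*c^5 - 30*c^4 + 185*c^3 + 690*c^2 - 2520*c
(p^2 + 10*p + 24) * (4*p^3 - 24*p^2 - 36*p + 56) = 4*p^5 + 16*p^4 - 180*p^3 - 880*p^2 - 304*p + 1344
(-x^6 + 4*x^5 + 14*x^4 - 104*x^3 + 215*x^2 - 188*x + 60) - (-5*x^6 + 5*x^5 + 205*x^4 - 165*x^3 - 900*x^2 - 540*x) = 4*x^6 - x^5 - 191*x^4 + 61*x^3 + 1115*x^2 + 352*x + 60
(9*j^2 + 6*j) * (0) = 0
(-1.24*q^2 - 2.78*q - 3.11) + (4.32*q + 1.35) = -1.24*q^2 + 1.54*q - 1.76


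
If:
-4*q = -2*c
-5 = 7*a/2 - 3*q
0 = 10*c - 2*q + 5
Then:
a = -5/3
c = -5/9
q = -5/18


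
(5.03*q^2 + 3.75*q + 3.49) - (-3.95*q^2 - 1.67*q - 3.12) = 8.98*q^2 + 5.42*q + 6.61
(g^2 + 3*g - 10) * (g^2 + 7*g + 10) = g^4 + 10*g^3 + 21*g^2 - 40*g - 100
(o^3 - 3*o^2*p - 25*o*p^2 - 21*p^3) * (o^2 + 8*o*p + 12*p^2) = o^5 + 5*o^4*p - 37*o^3*p^2 - 257*o^2*p^3 - 468*o*p^4 - 252*p^5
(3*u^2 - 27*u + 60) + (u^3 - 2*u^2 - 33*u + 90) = u^3 + u^2 - 60*u + 150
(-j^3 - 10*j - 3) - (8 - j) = -j^3 - 9*j - 11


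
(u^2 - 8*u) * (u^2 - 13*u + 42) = u^4 - 21*u^3 + 146*u^2 - 336*u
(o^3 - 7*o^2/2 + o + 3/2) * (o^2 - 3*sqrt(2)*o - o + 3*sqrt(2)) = o^5 - 9*o^4/2 - 3*sqrt(2)*o^4 + 9*o^3/2 + 27*sqrt(2)*o^3/2 - 27*sqrt(2)*o^2/2 + o^2/2 - 3*sqrt(2)*o/2 - 3*o/2 + 9*sqrt(2)/2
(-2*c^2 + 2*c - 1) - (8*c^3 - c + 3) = -8*c^3 - 2*c^2 + 3*c - 4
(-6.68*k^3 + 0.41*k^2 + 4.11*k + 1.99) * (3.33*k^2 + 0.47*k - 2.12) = -22.2444*k^5 - 1.7743*k^4 + 28.0406*k^3 + 7.6892*k^2 - 7.7779*k - 4.2188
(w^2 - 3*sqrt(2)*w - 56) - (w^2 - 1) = -3*sqrt(2)*w - 55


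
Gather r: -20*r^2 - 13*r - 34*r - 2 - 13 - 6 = -20*r^2 - 47*r - 21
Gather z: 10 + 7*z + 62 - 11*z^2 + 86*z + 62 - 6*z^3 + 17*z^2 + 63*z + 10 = -6*z^3 + 6*z^2 + 156*z + 144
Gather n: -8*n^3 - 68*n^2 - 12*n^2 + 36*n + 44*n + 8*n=-8*n^3 - 80*n^2 + 88*n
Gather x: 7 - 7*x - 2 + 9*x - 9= 2*x - 4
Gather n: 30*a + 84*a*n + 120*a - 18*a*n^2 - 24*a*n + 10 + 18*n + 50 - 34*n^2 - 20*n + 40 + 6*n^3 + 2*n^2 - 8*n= 150*a + 6*n^3 + n^2*(-18*a - 32) + n*(60*a - 10) + 100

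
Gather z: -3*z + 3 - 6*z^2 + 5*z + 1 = -6*z^2 + 2*z + 4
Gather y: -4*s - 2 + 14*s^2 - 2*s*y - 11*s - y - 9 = 14*s^2 - 15*s + y*(-2*s - 1) - 11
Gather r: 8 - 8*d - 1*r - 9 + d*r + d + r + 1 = d*r - 7*d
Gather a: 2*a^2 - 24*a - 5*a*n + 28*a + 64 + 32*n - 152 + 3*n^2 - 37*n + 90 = 2*a^2 + a*(4 - 5*n) + 3*n^2 - 5*n + 2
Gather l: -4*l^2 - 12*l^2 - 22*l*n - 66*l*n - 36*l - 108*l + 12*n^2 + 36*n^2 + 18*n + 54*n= -16*l^2 + l*(-88*n - 144) + 48*n^2 + 72*n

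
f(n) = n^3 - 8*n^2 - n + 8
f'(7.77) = 55.80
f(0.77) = 2.94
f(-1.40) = -9.02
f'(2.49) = -22.24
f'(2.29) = -21.91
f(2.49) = -28.65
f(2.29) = -24.23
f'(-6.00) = 203.00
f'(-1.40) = 27.28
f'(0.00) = -1.00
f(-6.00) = -490.00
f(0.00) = 8.00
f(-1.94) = -27.47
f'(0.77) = -11.54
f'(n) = 3*n^2 - 16*n - 1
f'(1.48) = -18.11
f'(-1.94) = 41.33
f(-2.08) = -33.53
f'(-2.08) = 45.26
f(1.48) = -7.76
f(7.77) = -13.66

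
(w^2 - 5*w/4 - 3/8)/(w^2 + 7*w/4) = (8*w^2 - 10*w - 3)/(2*w*(4*w + 7))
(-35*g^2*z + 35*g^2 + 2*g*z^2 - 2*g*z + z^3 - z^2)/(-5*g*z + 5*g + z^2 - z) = 7*g + z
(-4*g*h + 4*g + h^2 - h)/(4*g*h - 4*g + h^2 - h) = (-4*g + h)/(4*g + h)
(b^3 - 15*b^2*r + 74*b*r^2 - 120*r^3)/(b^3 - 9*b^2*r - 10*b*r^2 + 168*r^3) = (-b^2 + 9*b*r - 20*r^2)/(-b^2 + 3*b*r + 28*r^2)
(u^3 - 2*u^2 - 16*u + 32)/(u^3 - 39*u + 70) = (u^2 - 16)/(u^2 + 2*u - 35)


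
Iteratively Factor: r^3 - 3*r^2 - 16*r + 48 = (r - 4)*(r^2 + r - 12) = (r - 4)*(r - 3)*(r + 4)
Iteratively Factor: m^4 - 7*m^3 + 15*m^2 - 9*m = (m - 1)*(m^3 - 6*m^2 + 9*m) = m*(m - 1)*(m^2 - 6*m + 9) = m*(m - 3)*(m - 1)*(m - 3)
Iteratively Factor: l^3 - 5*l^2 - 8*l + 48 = (l - 4)*(l^2 - l - 12) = (l - 4)*(l + 3)*(l - 4)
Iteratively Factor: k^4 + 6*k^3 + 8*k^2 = (k + 4)*(k^3 + 2*k^2) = (k + 2)*(k + 4)*(k^2) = k*(k + 2)*(k + 4)*(k)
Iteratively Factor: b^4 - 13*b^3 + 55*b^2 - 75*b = (b - 3)*(b^3 - 10*b^2 + 25*b) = (b - 5)*(b - 3)*(b^2 - 5*b) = b*(b - 5)*(b - 3)*(b - 5)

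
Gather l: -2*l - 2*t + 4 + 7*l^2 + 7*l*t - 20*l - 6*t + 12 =7*l^2 + l*(7*t - 22) - 8*t + 16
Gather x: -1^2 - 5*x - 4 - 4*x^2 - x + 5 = -4*x^2 - 6*x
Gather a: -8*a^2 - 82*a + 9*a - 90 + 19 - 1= -8*a^2 - 73*a - 72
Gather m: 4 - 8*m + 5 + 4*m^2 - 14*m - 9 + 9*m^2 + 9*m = 13*m^2 - 13*m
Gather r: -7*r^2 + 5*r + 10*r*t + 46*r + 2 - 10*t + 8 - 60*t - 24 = -7*r^2 + r*(10*t + 51) - 70*t - 14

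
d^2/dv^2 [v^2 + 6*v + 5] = 2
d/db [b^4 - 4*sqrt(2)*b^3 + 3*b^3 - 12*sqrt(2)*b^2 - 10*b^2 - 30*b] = 4*b^3 - 12*sqrt(2)*b^2 + 9*b^2 - 24*sqrt(2)*b - 20*b - 30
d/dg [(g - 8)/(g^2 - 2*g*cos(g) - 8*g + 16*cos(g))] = -(2*sin(g) + 1)/(g - 2*cos(g))^2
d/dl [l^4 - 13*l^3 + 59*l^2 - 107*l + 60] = 4*l^3 - 39*l^2 + 118*l - 107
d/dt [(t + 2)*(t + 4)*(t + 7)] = 3*t^2 + 26*t + 50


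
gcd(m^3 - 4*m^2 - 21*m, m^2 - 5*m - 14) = m - 7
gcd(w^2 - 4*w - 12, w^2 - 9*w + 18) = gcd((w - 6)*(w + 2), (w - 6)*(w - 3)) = w - 6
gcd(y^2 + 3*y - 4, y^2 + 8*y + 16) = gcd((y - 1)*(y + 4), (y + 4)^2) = y + 4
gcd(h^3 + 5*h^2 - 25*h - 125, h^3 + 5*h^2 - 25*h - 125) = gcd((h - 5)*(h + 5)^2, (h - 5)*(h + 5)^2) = h^3 + 5*h^2 - 25*h - 125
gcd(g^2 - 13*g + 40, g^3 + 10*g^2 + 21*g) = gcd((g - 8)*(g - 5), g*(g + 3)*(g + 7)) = 1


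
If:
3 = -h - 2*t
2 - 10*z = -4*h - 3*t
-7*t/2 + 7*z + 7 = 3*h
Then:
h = -21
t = 9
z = -11/2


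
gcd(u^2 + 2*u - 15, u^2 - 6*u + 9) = u - 3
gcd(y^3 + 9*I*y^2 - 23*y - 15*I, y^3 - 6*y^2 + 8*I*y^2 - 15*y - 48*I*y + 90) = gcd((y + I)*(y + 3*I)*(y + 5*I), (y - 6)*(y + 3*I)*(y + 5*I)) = y^2 + 8*I*y - 15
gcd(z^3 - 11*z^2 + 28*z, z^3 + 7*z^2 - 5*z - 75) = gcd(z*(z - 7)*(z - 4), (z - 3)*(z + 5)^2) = 1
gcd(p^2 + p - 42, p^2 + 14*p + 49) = p + 7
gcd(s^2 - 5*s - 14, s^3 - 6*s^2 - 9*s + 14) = s^2 - 5*s - 14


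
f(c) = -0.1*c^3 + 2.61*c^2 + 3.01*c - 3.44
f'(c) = -0.3*c^2 + 5.22*c + 3.01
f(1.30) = 4.66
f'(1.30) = 9.29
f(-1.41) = -2.21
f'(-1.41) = -4.95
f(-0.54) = -4.29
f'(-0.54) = 0.10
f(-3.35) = 19.53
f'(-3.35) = -17.84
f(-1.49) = -1.80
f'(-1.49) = -5.43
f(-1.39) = -2.31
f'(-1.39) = -4.83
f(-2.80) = 10.79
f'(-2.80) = -13.96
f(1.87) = 10.66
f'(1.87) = 11.72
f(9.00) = 162.16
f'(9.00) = 25.69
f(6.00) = 86.98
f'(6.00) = 23.53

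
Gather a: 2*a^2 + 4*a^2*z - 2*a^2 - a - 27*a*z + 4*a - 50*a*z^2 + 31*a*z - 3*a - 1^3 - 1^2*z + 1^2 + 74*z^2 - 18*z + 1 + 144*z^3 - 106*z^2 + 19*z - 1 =4*a^2*z + a*(-50*z^2 + 4*z) + 144*z^3 - 32*z^2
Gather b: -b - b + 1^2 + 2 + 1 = 4 - 2*b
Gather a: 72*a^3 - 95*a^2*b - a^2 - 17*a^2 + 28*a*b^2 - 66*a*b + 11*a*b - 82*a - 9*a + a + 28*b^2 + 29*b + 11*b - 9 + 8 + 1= 72*a^3 + a^2*(-95*b - 18) + a*(28*b^2 - 55*b - 90) + 28*b^2 + 40*b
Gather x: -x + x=0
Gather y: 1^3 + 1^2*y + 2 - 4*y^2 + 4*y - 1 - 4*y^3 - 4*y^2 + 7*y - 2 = -4*y^3 - 8*y^2 + 12*y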